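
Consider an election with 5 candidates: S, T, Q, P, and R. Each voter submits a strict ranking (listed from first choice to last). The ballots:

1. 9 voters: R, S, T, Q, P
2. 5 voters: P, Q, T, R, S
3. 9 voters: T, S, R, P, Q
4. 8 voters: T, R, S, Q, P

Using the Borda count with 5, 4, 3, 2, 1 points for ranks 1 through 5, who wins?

S: 9·4 + 5·1 + 9·4 + 8·3 = 101
T: 9·3 + 5·3 + 9·5 + 8·5 = 127
Q: 9·2 + 5·4 + 9·1 + 8·2 = 63
P: 9·1 + 5·5 + 9·2 + 8·1 = 60
R: 9·5 + 5·2 + 9·3 + 8·4 = 114
T has the highest Borda score (127).

T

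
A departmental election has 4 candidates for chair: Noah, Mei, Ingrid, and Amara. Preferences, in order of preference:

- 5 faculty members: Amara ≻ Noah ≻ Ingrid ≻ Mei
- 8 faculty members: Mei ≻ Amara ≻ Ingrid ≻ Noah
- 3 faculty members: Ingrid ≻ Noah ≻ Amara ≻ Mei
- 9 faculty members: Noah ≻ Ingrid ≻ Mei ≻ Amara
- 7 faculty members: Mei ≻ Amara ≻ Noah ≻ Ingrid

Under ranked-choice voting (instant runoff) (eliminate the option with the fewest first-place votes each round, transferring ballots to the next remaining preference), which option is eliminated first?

Round 1: Noah 9, Mei 15, Ingrid 3, Amara 5. Eliminate Ingrid.

Ingrid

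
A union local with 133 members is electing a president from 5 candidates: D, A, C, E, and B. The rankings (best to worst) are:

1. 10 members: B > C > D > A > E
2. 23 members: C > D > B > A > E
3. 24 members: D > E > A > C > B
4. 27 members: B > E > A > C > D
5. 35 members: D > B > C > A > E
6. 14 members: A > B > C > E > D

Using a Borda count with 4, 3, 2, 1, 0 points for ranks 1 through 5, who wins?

B

D: 10·2 + 23·3 + 24·4 + 27·0 + 35·4 + 14·0 = 325
A: 10·1 + 23·1 + 24·2 + 27·2 + 35·1 + 14·4 = 226
C: 10·3 + 23·4 + 24·1 + 27·1 + 35·2 + 14·2 = 271
E: 10·0 + 23·0 + 24·3 + 27·3 + 35·0 + 14·1 = 167
B: 10·4 + 23·2 + 24·0 + 27·4 + 35·3 + 14·3 = 341
B has the highest Borda score (341).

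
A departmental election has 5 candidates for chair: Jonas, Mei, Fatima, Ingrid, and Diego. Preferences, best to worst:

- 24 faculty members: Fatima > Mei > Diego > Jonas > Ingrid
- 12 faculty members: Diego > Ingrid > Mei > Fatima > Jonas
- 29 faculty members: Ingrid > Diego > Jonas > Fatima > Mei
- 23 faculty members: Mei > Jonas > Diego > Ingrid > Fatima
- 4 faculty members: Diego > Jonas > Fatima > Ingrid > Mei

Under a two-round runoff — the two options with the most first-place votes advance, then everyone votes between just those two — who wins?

Round 1 first-place votes: Jonas 0, Mei 23, Fatima 24, Ingrid 29, Diego 16.
Ingrid and Fatima advance.
Runoff: Ingrid is preferred to Fatima by 64 voters; Fatima by 28.
Ingrid wins the runoff.

Ingrid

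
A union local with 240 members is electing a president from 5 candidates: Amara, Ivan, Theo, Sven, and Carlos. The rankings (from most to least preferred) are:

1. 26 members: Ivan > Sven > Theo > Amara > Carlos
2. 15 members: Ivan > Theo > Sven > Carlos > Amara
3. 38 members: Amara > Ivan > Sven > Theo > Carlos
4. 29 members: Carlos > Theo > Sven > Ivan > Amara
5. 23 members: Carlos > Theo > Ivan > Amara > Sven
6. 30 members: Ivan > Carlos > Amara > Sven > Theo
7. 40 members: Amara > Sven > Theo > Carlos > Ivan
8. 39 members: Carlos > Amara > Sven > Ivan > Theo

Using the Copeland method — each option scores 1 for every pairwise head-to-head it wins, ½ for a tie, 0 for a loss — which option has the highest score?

Carlos

Amara: beats Theo and Sven; loses to Ivan and Carlos → score 2.
Ivan: beats Amara, Theo, and Sven; loses to Carlos → score 3.
Theo: loses to Amara, Ivan, Sven, and Carlos → score 0.
Sven: beats Theo; loses to Amara, Ivan, and Carlos → score 1.
Carlos: beats Amara, Ivan, Theo, and Sven → score 4.
Carlos has the best pairwise record.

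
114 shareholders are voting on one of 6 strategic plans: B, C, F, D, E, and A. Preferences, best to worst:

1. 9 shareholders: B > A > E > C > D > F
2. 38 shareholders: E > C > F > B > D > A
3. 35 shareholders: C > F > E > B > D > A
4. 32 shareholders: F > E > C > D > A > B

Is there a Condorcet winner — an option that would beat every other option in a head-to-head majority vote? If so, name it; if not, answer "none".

none

Checking pairwise contests:
C beats B 105–9.
E beats C 79–35.
C beats F 82–32.
B beats D 82–32.
F beats E 67–47.
B beats A 82–32.
Every option loses at least one head-to-head, so there is no Condorcet winner.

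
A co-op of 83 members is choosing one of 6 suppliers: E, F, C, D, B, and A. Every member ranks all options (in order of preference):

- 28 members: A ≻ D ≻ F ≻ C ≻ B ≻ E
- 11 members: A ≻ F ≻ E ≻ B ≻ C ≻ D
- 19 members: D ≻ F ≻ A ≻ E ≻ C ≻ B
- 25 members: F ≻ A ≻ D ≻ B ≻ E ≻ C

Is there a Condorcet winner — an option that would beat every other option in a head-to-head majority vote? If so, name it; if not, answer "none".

Checking pairwise contests:
F beats E 83–0.
D beats F 47–36.
E beats C 55–28.
A beats D 64–19.
F beats B 83–0.
F beats A 44–39.
Every option loses at least one head-to-head, so there is no Condorcet winner.

none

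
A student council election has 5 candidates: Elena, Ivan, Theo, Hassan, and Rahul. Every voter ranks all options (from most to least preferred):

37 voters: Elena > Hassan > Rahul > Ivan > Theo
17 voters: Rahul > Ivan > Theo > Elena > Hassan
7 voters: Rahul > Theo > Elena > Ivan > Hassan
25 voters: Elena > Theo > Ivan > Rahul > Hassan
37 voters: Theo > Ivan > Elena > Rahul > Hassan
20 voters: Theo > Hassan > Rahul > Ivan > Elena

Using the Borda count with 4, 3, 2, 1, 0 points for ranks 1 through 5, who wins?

Theo

Elena: 37·4 + 17·1 + 7·2 + 25·4 + 37·2 + 20·0 = 353
Ivan: 37·1 + 17·3 + 7·1 + 25·2 + 37·3 + 20·1 = 276
Theo: 37·0 + 17·2 + 7·3 + 25·3 + 37·4 + 20·4 = 358
Hassan: 37·3 + 17·0 + 7·0 + 25·0 + 37·0 + 20·3 = 171
Rahul: 37·2 + 17·4 + 7·4 + 25·1 + 37·1 + 20·2 = 272
Theo has the highest Borda score (358).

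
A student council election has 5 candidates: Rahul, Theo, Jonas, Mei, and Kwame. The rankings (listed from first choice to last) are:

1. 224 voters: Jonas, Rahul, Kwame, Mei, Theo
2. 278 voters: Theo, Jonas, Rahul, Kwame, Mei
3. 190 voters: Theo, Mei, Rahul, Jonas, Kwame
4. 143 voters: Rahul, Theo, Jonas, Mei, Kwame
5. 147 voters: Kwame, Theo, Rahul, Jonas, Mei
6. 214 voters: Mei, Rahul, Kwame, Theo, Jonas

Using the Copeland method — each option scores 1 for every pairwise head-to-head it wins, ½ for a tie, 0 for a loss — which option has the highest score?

Rahul: beats Jonas, Mei, and Kwame; loses to Theo → score 3.
Theo: beats Rahul, Jonas, Mei, and Kwame → score 4.
Jonas: beats Mei and Kwame; loses to Rahul and Theo → score 2.
Mei: loses to Rahul, Theo, Jonas, and Kwame → score 0.
Kwame: beats Mei; loses to Rahul, Theo, and Jonas → score 1.
Theo has the best pairwise record.

Theo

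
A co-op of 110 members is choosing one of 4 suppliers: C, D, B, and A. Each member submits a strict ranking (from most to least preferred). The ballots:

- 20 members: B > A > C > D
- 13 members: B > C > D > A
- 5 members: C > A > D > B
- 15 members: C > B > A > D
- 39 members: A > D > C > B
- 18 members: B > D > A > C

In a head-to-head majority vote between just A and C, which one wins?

A

Voters preferring A to C: 77; preferring C to A: 33.
A wins the head-to-head.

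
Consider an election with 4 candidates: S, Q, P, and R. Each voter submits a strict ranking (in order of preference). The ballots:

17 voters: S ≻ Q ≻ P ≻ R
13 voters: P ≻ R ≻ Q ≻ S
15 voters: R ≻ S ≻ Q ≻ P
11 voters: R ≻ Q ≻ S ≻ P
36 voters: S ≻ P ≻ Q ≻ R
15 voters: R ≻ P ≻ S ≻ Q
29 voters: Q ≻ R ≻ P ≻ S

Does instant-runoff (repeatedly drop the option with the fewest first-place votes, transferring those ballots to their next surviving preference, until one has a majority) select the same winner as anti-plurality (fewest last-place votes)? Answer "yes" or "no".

no

Instant-runoff — R1 S 53, Q 29, P 13, R 41 (P out); R2 S 53, Q 29, R 54 (Q out); R3 S 53, R 83 (R winner). Winner: R.
Anti-plurality — last-place votes: S 42, Q 15, P 26, R 53. Winner: Q.
The two methods disagree.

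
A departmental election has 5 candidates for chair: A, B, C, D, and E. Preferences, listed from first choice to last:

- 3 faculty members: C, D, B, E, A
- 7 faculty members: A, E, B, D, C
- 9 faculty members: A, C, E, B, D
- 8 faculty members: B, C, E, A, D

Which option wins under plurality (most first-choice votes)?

A

First-place votes: A 16, B 8, C 3, D 0, E 0.
A has the most first-place votes.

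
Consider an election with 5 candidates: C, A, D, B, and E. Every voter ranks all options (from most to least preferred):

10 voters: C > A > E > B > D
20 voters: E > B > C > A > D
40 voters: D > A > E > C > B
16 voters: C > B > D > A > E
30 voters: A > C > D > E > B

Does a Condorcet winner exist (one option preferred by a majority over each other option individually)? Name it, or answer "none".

A

A vs C: 70–46 for A.
A vs D: 60–56 for A.
A vs B: 80–36 for A.
A vs E: 96–20 for A.
A beats every other option head-to-head.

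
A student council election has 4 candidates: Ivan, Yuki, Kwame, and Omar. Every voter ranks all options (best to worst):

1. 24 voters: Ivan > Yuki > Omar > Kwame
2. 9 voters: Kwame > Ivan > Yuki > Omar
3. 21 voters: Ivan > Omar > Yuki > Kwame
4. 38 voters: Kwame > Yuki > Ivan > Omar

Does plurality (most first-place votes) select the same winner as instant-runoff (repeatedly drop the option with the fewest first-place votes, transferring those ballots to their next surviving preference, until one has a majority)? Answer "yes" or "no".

Plurality — first-place votes: Ivan 45, Yuki 0, Kwame 47, Omar 0. Winner: Kwame.
Instant-runoff — R1 Ivan 45, Yuki 0, Kwame 47, Omar 0 (Kwame winner). Winner: Kwame.
The two methods agree.

yes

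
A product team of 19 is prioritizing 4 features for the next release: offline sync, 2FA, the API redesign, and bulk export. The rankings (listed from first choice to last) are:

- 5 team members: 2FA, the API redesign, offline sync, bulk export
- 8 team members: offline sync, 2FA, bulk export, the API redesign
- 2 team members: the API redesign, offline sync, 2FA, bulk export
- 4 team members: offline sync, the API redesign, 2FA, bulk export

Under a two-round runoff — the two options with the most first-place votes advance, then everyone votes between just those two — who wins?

Round 1 first-place votes: offline sync 12, 2FA 5, the API redesign 2, bulk export 0.
offline sync and 2FA advance.
Runoff: offline sync is preferred to 2FA by 14 voters; 2FA by 5.
offline sync wins the runoff.

offline sync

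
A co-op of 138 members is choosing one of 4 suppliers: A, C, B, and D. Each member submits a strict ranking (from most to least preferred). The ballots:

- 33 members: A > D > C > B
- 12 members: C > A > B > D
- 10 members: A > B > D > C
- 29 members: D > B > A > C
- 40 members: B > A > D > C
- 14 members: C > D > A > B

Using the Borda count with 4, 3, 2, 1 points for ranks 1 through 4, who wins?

A

A: 33·4 + 12·3 + 10·4 + 29·2 + 40·3 + 14·2 = 414
C: 33·2 + 12·4 + 10·1 + 29·1 + 40·1 + 14·4 = 249
B: 33·1 + 12·2 + 10·3 + 29·3 + 40·4 + 14·1 = 348
D: 33·3 + 12·1 + 10·2 + 29·4 + 40·2 + 14·3 = 369
A has the highest Borda score (414).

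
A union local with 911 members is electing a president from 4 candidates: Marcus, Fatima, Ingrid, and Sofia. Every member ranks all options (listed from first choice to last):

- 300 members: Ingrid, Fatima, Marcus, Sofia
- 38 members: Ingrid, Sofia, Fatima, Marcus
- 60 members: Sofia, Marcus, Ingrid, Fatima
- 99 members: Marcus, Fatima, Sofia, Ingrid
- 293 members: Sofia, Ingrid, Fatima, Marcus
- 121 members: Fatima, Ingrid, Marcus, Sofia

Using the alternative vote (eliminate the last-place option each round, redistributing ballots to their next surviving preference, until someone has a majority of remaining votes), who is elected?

Ingrid

Round 1: Marcus 99, Fatima 121, Ingrid 338, Sofia 353. Eliminate Marcus.
Round 2: Fatima 220, Ingrid 338, Sofia 353. Eliminate Fatima.
Round 3: Ingrid 459, Sofia 452. Ingrid has a majority.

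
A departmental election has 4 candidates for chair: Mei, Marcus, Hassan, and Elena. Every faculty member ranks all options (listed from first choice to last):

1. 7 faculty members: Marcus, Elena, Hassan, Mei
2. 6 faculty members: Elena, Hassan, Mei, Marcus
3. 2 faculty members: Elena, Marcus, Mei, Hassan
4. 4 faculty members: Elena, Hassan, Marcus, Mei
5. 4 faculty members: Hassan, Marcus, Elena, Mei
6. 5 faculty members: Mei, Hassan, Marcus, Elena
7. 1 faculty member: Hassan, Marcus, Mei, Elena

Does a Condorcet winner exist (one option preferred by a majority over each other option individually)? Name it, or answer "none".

none

Checking pairwise contests:
Marcus beats Mei 18–11.
Hassan beats Marcus 20–9.
Elena beats Hassan 19–10.
Marcus beats Elena 17–12.
Every option loses at least one head-to-head, so there is no Condorcet winner.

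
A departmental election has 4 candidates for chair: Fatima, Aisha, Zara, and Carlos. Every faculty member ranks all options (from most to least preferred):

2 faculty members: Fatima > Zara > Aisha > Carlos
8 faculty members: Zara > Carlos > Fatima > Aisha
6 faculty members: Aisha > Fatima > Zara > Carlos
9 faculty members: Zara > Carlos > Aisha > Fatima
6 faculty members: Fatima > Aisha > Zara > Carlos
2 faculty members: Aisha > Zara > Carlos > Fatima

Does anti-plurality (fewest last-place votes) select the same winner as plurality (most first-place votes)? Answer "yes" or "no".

yes

Anti-plurality — last-place votes: Fatima 11, Aisha 8, Zara 0, Carlos 14. Winner: Zara.
Plurality — first-place votes: Fatima 8, Aisha 8, Zara 17, Carlos 0. Winner: Zara.
The two methods agree.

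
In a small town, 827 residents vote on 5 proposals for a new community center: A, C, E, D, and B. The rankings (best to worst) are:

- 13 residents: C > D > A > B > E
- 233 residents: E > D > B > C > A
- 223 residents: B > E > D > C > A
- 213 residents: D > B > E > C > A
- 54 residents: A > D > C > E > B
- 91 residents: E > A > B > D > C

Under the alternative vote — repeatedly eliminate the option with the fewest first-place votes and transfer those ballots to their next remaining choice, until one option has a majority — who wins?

Round 1: A 54, C 13, E 324, D 213, B 223. Eliminate C.
Round 2: A 54, E 324, D 226, B 223. Eliminate A.
Round 3: E 324, D 280, B 223. Eliminate B.
Round 4: E 547, D 280. E has a majority.

E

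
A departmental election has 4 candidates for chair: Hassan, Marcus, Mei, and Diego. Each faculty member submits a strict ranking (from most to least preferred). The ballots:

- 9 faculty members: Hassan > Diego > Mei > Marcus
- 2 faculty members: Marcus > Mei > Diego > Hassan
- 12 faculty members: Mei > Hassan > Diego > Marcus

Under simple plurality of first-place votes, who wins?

First-place votes: Hassan 9, Marcus 2, Mei 12, Diego 0.
Mei has the most first-place votes.

Mei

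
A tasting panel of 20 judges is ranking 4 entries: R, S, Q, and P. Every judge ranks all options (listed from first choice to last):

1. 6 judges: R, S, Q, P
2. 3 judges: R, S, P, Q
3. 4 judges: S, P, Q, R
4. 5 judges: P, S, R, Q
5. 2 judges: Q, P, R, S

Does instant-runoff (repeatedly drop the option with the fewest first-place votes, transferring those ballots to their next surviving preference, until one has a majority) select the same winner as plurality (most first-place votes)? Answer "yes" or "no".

Instant-runoff — R1 R 9, S 4, Q 2, P 5 (Q out); R2 R 9, S 4, P 7 (S out); R3 R 9, P 11 (P winner). Winner: P.
Plurality — first-place votes: R 9, S 4, Q 2, P 5. Winner: R.
The two methods disagree.

no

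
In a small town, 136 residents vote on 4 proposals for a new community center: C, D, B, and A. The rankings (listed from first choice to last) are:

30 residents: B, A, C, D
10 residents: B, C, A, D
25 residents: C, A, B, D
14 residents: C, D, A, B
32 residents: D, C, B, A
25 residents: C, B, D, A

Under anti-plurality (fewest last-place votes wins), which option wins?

Last-place votes: C 0, D 65, B 14, A 57.
C is ranked last by the fewest voters, so C wins.

C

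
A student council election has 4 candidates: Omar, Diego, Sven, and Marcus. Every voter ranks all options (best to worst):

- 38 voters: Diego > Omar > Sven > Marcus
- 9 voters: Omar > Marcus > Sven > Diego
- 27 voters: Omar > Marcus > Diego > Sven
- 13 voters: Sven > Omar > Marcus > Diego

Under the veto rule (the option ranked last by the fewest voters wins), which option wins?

Last-place votes: Omar 0, Diego 22, Sven 27, Marcus 38.
Omar is ranked last by the fewest voters, so Omar wins.

Omar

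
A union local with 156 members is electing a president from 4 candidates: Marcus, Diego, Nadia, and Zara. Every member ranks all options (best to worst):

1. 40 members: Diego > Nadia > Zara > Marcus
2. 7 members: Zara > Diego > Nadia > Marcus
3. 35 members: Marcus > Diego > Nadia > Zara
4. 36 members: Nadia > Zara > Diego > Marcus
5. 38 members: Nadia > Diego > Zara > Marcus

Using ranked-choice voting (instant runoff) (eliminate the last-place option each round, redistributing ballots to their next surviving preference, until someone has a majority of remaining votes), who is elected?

Diego

Round 1: Marcus 35, Diego 40, Nadia 74, Zara 7. Eliminate Zara.
Round 2: Marcus 35, Diego 47, Nadia 74. Eliminate Marcus.
Round 3: Diego 82, Nadia 74. Diego has a majority.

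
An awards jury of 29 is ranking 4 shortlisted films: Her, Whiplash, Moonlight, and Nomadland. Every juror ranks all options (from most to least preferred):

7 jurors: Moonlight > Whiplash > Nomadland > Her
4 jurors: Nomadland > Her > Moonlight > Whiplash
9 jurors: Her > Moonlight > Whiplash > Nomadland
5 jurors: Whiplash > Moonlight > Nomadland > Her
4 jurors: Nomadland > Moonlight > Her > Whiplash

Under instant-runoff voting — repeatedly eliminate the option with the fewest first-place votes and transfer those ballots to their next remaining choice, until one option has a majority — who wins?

Moonlight

Round 1: Her 9, Whiplash 5, Moonlight 7, Nomadland 8. Eliminate Whiplash.
Round 2: Her 9, Moonlight 12, Nomadland 8. Eliminate Nomadland.
Round 3: Her 13, Moonlight 16. Moonlight has a majority.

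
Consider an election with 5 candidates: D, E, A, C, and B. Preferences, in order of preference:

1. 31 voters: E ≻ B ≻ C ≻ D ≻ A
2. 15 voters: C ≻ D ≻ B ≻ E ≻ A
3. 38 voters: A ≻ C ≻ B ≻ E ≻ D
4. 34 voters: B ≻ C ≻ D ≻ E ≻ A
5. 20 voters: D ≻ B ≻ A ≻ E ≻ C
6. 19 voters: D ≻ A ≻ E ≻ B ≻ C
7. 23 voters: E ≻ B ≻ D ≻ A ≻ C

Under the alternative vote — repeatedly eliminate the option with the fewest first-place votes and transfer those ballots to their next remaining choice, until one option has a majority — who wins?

E

Round 1: D 39, E 54, A 38, C 15, B 34. Eliminate C.
Round 2: D 54, E 54, A 38, B 34. Eliminate B.
Round 3: D 88, E 54, A 38. Eliminate A.
Round 4: D 88, E 92. E has a majority.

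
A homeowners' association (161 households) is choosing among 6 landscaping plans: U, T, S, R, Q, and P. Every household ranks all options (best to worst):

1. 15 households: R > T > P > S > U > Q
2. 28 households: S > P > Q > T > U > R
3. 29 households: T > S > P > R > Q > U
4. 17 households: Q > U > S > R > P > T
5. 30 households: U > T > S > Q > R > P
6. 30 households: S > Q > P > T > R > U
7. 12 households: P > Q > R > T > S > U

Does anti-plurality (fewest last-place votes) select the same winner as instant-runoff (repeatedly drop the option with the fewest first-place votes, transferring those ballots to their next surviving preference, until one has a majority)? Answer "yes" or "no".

Anti-plurality — last-place votes: U 71, T 17, S 0, R 28, Q 15, P 30. Winner: S.
Instant-runoff — R1 U 30, T 29, S 58, R 15, Q 17, P 12 (P out); R2 U 30, T 29, S 58, R 15, Q 29 (R out); R3 U 30, T 44, S 58, Q 29 (Q out); R4 U 47, T 56, S 58 (U out); R5 T 86, S 75 (T winner). Winner: T.
The two methods disagree.

no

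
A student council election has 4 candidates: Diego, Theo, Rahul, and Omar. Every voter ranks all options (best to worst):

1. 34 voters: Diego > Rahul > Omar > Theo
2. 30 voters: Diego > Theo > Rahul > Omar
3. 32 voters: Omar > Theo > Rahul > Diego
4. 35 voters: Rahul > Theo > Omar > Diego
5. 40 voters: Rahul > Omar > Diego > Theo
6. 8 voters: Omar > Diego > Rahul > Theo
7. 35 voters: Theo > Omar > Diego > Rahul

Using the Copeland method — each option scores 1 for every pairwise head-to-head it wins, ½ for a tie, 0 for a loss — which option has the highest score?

Rahul

Diego: beats Theo; ties Rahul; loses to Omar → score 1.5.
Theo: loses to Diego, Rahul, and Omar → score 0.
Rahul: beats Theo and Omar; ties Diego → score 2.5.
Omar: beats Diego and Theo; loses to Rahul → score 2.
Rahul has the best pairwise record.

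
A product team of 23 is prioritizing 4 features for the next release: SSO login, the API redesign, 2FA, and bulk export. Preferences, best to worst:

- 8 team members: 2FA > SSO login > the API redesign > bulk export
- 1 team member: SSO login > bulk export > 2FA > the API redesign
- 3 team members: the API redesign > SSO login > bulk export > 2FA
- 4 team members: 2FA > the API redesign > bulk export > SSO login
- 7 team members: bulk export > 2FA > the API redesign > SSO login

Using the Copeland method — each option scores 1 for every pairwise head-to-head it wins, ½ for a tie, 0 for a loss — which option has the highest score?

2FA

SSO login: beats bulk export; loses to the API redesign and 2FA → score 1.
the API redesign: beats SSO login and bulk export; loses to 2FA → score 2.
2FA: beats SSO login, the API redesign, and bulk export → score 3.
bulk export: loses to SSO login, the API redesign, and 2FA → score 0.
2FA has the best pairwise record.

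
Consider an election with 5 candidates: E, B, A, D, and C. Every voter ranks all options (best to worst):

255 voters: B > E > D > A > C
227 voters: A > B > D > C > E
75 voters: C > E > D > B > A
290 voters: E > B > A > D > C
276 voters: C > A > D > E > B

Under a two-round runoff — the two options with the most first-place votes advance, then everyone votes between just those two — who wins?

Round 1 first-place votes: E 290, B 255, A 227, D 0, C 351.
C and E advance.
Runoff: C is preferred to E by 578 voters; E by 545.
C wins the runoff.

C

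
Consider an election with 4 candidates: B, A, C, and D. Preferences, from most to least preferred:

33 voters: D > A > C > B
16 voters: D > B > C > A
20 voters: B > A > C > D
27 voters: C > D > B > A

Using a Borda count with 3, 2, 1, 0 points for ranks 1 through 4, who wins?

B: 33·0 + 16·2 + 20·3 + 27·1 = 119
A: 33·2 + 16·0 + 20·2 + 27·0 = 106
C: 33·1 + 16·1 + 20·1 + 27·3 = 150
D: 33·3 + 16·3 + 20·0 + 27·2 = 201
D has the highest Borda score (201).

D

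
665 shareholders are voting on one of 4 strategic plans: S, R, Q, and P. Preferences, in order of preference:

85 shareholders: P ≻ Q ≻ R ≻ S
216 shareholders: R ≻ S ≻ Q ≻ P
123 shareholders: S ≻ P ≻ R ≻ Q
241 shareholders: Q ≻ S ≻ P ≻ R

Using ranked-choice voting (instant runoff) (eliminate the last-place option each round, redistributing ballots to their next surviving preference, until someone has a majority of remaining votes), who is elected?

R

Round 1: S 123, R 216, Q 241, P 85. Eliminate P.
Round 2: S 123, R 216, Q 326. Eliminate S.
Round 3: R 339, Q 326. R has a majority.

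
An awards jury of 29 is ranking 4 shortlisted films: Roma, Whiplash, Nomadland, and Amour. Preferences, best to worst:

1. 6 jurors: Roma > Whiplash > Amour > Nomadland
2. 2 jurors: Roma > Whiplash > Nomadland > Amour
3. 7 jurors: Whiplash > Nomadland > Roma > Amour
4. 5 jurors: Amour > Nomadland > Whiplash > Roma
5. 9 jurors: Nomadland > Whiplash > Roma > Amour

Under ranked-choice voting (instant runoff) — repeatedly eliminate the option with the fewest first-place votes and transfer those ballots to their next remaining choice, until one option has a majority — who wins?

Nomadland

Round 1: Roma 8, Whiplash 7, Nomadland 9, Amour 5. Eliminate Amour.
Round 2: Roma 8, Whiplash 7, Nomadland 14. Eliminate Whiplash.
Round 3: Roma 8, Nomadland 21. Nomadland has a majority.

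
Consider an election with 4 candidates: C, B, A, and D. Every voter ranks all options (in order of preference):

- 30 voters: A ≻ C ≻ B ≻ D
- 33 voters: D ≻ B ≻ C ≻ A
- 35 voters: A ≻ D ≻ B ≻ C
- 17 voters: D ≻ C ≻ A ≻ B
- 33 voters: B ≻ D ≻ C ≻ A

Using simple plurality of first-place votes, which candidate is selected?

A

First-place votes: C 0, B 33, A 65, D 50.
A has the most first-place votes.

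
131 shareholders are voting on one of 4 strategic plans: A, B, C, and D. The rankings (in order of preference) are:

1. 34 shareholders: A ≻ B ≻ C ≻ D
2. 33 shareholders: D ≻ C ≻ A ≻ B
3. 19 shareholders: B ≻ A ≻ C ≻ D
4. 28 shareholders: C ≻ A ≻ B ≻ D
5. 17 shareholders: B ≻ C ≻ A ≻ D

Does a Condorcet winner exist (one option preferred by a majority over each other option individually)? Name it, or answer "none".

none

Checking pairwise contests:
C beats A 78–53.
A beats B 95–36.
B beats C 70–61.
A beats D 98–33.
Every option loses at least one head-to-head, so there is no Condorcet winner.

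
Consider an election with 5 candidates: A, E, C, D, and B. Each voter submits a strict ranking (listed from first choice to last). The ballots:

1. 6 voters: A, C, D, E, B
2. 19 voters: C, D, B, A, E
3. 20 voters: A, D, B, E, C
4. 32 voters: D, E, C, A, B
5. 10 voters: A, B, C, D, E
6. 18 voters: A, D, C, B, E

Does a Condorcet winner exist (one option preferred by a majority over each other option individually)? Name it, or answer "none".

A

A vs E: 73–32 for A.
A vs C: 54–51 for A.
A vs D: 54–51 for A.
A vs B: 86–19 for A.
A beats every other option head-to-head.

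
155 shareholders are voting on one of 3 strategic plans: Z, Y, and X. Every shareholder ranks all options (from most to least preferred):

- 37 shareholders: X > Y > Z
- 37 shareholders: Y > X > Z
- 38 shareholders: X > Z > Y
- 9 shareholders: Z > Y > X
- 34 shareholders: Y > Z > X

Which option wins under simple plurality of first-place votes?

X

First-place votes: Z 9, Y 71, X 75.
X has the most first-place votes.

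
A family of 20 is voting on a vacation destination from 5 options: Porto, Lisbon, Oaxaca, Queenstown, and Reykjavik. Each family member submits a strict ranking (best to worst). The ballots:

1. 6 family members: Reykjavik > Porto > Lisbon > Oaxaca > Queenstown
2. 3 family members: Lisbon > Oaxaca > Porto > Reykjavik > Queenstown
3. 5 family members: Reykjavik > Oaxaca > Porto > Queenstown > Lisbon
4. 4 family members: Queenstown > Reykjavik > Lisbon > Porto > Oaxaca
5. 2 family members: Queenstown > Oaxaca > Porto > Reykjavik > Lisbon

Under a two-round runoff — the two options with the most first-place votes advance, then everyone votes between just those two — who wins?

Round 1 first-place votes: Porto 0, Lisbon 3, Oaxaca 0, Queenstown 6, Reykjavik 11.
Reykjavik and Queenstown advance.
Runoff: Reykjavik is preferred to Queenstown by 14 voters; Queenstown by 6.
Reykjavik wins the runoff.

Reykjavik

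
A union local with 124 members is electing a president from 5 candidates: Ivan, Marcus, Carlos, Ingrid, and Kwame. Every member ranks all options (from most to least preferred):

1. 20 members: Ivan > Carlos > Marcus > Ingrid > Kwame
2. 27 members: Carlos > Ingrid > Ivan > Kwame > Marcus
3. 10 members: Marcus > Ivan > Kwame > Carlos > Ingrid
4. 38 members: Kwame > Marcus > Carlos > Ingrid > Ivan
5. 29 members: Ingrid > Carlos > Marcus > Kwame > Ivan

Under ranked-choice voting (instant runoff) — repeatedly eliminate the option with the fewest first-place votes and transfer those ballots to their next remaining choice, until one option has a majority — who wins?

Round 1: Ivan 20, Marcus 10, Carlos 27, Ingrid 29, Kwame 38. Eliminate Marcus.
Round 2: Ivan 30, Carlos 27, Ingrid 29, Kwame 38. Eliminate Carlos.
Round 3: Ivan 30, Ingrid 56, Kwame 38. Eliminate Ivan.
Round 4: Ingrid 76, Kwame 48. Ingrid has a majority.

Ingrid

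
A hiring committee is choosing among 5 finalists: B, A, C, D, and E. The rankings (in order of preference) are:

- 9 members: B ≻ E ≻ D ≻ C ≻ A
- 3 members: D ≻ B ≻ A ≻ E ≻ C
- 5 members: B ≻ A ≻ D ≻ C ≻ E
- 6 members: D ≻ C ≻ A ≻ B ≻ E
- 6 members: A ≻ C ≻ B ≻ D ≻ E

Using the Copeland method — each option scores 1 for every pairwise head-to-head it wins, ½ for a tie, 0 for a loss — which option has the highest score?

B

B: beats A, C, D, and E → score 4.
A: beats E; loses to B, C, and D → score 1.
C: beats A and E; loses to B and D → score 2.
D: beats A, C, and E; loses to B → score 3.
E: loses to B, A, C, and D → score 0.
B has the best pairwise record.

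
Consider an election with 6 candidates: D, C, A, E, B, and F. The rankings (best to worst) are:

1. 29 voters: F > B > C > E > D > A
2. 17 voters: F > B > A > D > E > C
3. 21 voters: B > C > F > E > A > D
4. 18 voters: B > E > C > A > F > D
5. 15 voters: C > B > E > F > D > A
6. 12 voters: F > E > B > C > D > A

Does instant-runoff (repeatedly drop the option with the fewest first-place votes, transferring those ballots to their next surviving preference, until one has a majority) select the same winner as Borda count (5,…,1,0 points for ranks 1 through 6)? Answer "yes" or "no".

no

Instant-runoff — R1 D 0, C 15, A 0, E 0, B 39, F 58 (F winner). Winner: F.
Borda — scores: D 90, C 324, A 108, E 282, B 475, F 401. Winner: B.
The two methods disagree.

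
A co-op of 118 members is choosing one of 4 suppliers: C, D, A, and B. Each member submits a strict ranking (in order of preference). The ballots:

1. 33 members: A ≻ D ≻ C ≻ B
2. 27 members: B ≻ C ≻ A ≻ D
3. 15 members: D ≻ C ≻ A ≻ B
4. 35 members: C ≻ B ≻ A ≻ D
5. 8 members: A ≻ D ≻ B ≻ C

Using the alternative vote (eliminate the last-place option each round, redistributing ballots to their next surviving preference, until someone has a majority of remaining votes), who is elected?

C

Round 1: C 35, D 15, A 41, B 27. Eliminate D.
Round 2: C 50, A 41, B 27. Eliminate B.
Round 3: C 77, A 41. C has a majority.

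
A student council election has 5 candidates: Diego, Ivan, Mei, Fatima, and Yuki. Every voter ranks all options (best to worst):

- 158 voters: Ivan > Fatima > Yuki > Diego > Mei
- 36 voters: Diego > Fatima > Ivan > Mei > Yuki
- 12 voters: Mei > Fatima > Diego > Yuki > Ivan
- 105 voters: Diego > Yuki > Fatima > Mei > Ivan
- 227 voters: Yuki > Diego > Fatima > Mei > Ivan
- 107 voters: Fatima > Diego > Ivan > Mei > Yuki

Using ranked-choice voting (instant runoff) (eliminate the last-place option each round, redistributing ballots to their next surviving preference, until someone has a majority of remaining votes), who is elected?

Yuki

Round 1: Diego 141, Ivan 158, Mei 12, Fatima 107, Yuki 227. Eliminate Mei.
Round 2: Diego 141, Ivan 158, Fatima 119, Yuki 227. Eliminate Fatima.
Round 3: Diego 260, Ivan 158, Yuki 227. Eliminate Ivan.
Round 4: Diego 260, Yuki 385. Yuki has a majority.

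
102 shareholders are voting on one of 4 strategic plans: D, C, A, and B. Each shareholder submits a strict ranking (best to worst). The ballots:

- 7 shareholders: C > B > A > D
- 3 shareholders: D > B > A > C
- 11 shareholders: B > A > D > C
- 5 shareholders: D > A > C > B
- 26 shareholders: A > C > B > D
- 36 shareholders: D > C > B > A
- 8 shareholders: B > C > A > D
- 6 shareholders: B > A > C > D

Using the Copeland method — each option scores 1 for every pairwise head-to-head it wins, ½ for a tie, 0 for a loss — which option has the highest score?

B

D: beats C; loses to A and B → score 1.
C: beats B; ties A; loses to D → score 1.5.
A: beats D; ties C; loses to B → score 1.5.
B: beats D and A; loses to C → score 2.
B has the best pairwise record.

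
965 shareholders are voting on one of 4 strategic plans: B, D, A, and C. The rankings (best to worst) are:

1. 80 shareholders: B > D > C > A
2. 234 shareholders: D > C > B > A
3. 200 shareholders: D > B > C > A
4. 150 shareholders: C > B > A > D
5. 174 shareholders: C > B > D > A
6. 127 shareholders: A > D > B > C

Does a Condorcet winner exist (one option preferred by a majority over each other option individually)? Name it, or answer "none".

D vs B: 561–404 for D.
D vs A: 688–277 for D.
D vs C: 641–324 for D.
D beats every other option head-to-head.

D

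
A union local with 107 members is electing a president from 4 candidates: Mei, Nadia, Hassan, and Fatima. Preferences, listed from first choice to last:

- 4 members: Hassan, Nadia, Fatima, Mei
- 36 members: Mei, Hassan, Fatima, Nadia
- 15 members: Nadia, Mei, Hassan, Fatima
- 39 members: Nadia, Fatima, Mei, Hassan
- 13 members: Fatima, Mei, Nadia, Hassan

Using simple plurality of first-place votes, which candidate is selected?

Nadia

First-place votes: Mei 36, Nadia 54, Hassan 4, Fatima 13.
Nadia has the most first-place votes.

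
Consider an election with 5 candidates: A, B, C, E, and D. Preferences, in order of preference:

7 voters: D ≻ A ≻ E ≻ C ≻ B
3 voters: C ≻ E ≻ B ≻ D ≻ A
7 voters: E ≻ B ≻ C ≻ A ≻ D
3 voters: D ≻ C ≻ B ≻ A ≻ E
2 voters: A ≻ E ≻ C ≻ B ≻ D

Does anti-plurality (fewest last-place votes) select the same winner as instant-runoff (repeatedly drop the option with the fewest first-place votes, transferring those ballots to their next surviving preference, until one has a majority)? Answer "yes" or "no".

no

Anti-plurality — last-place votes: A 3, B 7, C 0, E 3, D 9. Winner: C.
Instant-runoff — R1 A 2, B 0, C 3, E 7, D 10 (B out); R2 A 2, C 3, E 7, D 10 (A out); R3 C 3, E 9, D 10 (C out); R4 E 12, D 10 (E winner). Winner: E.
The two methods disagree.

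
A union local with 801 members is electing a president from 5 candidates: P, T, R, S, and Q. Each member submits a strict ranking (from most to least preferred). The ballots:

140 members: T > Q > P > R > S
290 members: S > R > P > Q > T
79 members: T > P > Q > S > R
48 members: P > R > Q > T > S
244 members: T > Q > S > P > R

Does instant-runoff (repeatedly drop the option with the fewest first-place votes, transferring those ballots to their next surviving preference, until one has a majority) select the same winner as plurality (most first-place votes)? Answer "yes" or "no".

yes

Instant-runoff — R1 P 48, T 463, R 0, S 290, Q 0 (T winner). Winner: T.
Plurality — first-place votes: P 48, T 463, R 0, S 290, Q 0. Winner: T.
The two methods agree.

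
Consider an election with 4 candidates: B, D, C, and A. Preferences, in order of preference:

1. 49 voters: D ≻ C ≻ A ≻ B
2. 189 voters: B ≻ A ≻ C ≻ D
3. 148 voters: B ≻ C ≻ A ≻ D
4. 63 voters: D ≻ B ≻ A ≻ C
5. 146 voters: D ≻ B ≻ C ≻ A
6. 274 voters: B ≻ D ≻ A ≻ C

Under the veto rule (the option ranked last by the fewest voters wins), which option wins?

Last-place votes: B 49, D 337, C 337, A 146.
B is ranked last by the fewest voters, so B wins.

B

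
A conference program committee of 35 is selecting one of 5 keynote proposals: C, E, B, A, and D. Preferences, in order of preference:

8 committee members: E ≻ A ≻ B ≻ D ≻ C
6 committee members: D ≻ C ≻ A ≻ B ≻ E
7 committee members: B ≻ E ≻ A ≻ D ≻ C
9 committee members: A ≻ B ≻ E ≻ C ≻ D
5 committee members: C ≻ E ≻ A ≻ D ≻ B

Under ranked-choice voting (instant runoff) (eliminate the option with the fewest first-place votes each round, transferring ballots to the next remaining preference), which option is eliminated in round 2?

Round 1: C 5, E 8, B 7, A 9, D 6. Eliminate C.
Round 2: E 13, B 7, A 9, D 6. Eliminate D.

D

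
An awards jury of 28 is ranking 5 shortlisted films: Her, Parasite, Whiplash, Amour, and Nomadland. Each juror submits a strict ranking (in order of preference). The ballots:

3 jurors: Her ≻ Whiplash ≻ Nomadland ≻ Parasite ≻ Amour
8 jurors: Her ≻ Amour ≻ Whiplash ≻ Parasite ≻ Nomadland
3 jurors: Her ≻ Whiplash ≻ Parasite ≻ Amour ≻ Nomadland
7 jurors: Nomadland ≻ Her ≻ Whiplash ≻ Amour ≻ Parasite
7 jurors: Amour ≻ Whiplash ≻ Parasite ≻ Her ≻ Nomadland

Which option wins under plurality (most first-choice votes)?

First-place votes: Her 14, Parasite 0, Whiplash 0, Amour 7, Nomadland 7.
Her has the most first-place votes.

Her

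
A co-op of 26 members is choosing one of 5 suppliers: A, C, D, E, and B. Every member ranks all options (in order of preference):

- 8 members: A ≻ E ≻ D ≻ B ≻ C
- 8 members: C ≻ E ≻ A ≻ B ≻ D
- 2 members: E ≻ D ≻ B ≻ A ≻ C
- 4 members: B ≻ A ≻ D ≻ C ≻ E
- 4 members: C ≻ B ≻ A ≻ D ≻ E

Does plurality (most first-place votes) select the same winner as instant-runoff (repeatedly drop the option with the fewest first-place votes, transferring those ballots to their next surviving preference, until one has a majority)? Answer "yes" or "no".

no

Plurality — first-place votes: A 8, C 12, D 0, E 2, B 4. Winner: C.
Instant-runoff — R1 A 8, C 12, D 0, E 2, B 4 (D out); R2 A 8, C 12, E 2, B 4 (E out); R3 A 8, C 12, B 6 (B out); R4 A 14, C 12 (A winner). Winner: A.
The two methods disagree.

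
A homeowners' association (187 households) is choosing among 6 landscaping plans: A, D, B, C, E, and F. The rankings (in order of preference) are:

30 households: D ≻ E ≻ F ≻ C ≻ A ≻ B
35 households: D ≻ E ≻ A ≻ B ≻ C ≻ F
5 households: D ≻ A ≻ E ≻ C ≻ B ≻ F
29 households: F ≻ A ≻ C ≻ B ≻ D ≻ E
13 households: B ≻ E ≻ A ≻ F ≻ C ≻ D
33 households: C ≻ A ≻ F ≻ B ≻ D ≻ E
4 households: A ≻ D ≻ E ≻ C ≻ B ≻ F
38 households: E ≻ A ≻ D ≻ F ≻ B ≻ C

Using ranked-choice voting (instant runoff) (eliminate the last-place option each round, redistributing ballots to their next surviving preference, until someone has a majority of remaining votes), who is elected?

D

Round 1: A 4, D 70, B 13, C 33, E 38, F 29. Eliminate A.
Round 2: D 74, B 13, C 33, E 38, F 29. Eliminate B.
Round 3: D 74, C 33, E 51, F 29. Eliminate F.
Round 4: D 74, C 62, E 51. Eliminate E.
Round 5: D 112, C 75. D has a majority.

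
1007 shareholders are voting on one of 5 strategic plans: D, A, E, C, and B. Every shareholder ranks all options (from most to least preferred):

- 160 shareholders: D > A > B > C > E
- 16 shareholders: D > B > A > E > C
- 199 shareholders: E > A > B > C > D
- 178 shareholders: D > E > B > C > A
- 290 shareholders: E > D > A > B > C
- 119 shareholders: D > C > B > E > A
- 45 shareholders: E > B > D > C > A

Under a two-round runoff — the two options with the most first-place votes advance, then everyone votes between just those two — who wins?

E

Round 1 first-place votes: D 473, A 0, E 534, C 0, B 0.
E and D advance.
Runoff: E is preferred to D by 534 voters; D by 473.
E wins the runoff.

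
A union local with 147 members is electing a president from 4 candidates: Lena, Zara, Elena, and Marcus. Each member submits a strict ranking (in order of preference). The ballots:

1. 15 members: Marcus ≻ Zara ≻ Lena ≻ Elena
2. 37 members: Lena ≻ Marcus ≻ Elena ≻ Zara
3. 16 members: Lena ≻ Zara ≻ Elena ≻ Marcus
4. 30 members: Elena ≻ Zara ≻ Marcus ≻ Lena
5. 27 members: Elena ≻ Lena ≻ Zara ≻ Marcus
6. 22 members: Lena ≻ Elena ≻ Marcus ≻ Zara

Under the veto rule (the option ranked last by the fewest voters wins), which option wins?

Last-place votes: Lena 30, Zara 59, Elena 15, Marcus 43.
Elena is ranked last by the fewest voters, so Elena wins.

Elena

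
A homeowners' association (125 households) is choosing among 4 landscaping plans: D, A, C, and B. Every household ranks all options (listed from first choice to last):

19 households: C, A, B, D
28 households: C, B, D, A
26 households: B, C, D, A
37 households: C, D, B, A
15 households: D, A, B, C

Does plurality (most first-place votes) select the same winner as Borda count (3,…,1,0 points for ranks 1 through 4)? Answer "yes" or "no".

yes

Plurality — first-place votes: D 15, A 0, C 84, B 26. Winner: C.
Borda — scores: D 173, A 68, C 304, B 205. Winner: C.
The two methods agree.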